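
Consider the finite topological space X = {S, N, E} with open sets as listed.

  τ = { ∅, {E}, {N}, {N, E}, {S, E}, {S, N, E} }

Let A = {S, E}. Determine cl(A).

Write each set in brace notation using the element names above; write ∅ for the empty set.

X∖A={N}, int(X∖A)={N}, hence cl(A)={S, E}

{S, E}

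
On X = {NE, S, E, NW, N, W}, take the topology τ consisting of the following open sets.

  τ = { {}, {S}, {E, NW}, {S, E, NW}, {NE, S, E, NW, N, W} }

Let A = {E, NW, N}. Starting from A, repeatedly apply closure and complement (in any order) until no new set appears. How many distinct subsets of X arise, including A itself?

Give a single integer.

cl via duality: int({NE, S, W}) = {S}, so X∖{S} = {NE, E, NW, N, W}
Write k for closure, c for complement:
  1. A     = {E, NW, N}
  2. kA    = {NE, E, NW, N, W}
  3. cA    = {NE, S, W}
  4. ckA   = {S}
  5. kcA   = {NE, S, N, W}
  6. ckcA  = {E, NW}
applying k or c yields no new set

6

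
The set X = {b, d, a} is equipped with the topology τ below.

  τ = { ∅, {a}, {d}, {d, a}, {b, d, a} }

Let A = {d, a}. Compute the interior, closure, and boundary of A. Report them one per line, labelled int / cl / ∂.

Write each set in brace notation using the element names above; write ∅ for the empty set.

open subsets of A: ∅, {d}, {a}, {d, a}; so int(A) = {d, a}
closure: X∖int(X∖A) = X∖∅ = {b, d, a}
∂A = {b, d, a} minus {d, a} = {b}

int(A) = {d, a}
cl(A)  = {b, d, a}
∂A     = {b}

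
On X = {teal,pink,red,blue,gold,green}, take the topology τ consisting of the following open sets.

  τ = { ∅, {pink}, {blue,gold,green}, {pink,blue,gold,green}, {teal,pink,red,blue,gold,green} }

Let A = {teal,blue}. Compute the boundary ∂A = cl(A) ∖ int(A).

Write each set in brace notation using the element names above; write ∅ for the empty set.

{teal,red,blue,gold,green}

interior: largest open inside A is ∅ (from ∅)
cl via duality: int({pink,red,gold,green}) = {pink}, so X∖{pink} = {teal,red,blue,gold,green}
cl∖int = {teal,red,blue,gold,green}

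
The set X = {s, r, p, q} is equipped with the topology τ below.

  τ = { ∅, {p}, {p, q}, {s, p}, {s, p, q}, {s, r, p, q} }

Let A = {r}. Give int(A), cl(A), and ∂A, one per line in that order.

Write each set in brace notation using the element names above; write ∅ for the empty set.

int(A) = ∅
cl(A)  = {r}
∂A     = {r}

open subsets of A: ∅; so int(A) = ∅
closure: X∖int(X∖A) = X∖{s, p, q} = {r}
∂A = {r} minus ∅ = {r}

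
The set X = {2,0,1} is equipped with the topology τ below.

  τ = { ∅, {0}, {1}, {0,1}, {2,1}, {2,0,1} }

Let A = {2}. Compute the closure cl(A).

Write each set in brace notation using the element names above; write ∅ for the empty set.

{2}

cl via duality: int({0,1}) = {0,1}, so X∖{0,1} = {2}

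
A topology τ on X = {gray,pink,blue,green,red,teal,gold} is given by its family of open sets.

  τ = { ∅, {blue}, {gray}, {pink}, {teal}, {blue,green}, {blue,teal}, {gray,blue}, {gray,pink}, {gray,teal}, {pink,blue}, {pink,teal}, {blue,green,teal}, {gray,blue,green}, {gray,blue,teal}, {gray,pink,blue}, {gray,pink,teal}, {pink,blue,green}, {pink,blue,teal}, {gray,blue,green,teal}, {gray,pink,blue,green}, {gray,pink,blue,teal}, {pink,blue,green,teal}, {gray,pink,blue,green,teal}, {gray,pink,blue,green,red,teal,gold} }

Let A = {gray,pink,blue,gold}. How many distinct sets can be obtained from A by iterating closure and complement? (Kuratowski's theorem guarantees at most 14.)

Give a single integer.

complement {green,red,teal}; its interior {teal}; cl(A) = X∖{teal} = {gray,pink,blue,green,red,gold}
With k = closure, c = complement:
  1. A     = {gray,pink,blue,gold}
  2. kA    = {gray,pink,blue,green,red,gold}
  3. cA    = {green,red,teal}
  4. ckA   = {teal}
  5. kcA   = {green,red,teal,gold}
  6. kckA  = {red,teal,gold}
  7. ckcA  = {gray,pink,blue}
  8. ckckA = {gray,pink,blue,green}
k, c of each give nothing new

8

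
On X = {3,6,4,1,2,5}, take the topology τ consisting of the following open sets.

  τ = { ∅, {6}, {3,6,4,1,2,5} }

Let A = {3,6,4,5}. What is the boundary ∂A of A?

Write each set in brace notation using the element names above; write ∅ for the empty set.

U open, U⊆A: ∅, {6}. int(A) = ⋃ = {6}
X∖A={1,2}, int(X∖A)=∅, hence cl(A)={3,6,4,1,2,5}
∂A: remove int from cl → {3,4,1,2,5}

{3,4,1,2,5}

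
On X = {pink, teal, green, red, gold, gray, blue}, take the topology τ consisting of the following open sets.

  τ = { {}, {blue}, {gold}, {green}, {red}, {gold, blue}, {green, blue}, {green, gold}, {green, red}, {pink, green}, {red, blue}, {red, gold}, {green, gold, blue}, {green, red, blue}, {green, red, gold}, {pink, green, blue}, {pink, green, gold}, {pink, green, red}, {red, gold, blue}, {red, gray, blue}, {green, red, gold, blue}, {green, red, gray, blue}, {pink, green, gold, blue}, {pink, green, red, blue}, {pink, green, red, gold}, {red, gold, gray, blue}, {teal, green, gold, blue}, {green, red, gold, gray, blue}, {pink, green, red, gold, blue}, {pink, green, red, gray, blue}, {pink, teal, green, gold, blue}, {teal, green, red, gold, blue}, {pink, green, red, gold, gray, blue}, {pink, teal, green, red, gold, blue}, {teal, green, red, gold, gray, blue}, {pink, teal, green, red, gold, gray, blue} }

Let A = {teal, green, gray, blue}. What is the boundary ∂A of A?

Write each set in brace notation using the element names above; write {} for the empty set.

{pink, teal, gray}

opens ⊆ A: {}, {blue}, {green}, {green, blue}; union → int = {green, blue}
complement {pink, red, gold}; its interior {red, gold}; cl(A) = X∖{red, gold} = {pink, teal, green, gray, blue}
boundary = {pink, teal, green, gray, blue} ∖ {green, blue} = {pink, teal, gray}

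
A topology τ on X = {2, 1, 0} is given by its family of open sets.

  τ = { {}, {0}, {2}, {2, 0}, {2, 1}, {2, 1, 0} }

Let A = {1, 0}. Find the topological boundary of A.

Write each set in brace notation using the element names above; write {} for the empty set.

{1}

interior: largest open inside A is {0} (from {}, {0})
cl via duality: int({2}) = {2}, so X∖{2} = {1, 0}
cl∖int = {1}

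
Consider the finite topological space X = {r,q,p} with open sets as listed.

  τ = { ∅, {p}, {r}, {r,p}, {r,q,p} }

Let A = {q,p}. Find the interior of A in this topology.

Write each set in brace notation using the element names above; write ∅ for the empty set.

U open, U⊆A: ∅, {p}. int(A) = ⋃ = {p}

{p}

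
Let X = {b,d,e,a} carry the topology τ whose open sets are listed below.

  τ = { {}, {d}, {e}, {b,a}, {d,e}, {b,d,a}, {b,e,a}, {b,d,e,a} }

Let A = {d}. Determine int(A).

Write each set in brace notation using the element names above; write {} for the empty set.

{d}

opens ⊆ A: {}, {d}; union → int = {d}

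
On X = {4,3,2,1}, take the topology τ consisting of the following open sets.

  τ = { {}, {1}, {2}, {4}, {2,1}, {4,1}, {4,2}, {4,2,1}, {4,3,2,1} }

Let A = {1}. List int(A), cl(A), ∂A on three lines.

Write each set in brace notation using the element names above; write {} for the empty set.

open subsets of A: {}, {1}; so int(A) = {1}
closure: X∖int(X∖A) = X∖{4,2} = {3,1}
∂A = {3,1} minus {1} = {3}

int(A) = {1}
cl(A)  = {3,1}
∂A     = {3}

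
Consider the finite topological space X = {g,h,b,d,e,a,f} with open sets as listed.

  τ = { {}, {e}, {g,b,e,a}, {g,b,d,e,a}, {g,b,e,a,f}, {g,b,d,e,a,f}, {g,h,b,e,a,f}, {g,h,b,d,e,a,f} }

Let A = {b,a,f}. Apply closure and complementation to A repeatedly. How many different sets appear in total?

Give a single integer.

closure: X∖int(X∖A) = X∖{e} = {g,h,b,d,a,f}
Let k=closure and c=complement:
  1. A     = {b,a,f}
  2. kA    = {g,h,b,d,a,f}
  3. cA    = {g,h,d,e}
  4. ckA   = {e}
  5. kcA   = {g,h,b,d,e,a,f}
  6. ckcA  = {}
— saturated at 6

6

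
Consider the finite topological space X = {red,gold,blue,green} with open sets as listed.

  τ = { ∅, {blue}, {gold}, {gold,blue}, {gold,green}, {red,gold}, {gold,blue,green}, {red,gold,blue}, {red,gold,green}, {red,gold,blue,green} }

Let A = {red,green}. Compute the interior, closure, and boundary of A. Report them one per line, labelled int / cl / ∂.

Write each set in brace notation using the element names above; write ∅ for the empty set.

interior: largest open inside A is ∅ (from ∅)
cl via duality: int({gold,blue}) = {gold,blue}, so X∖{gold,blue} = {red,green}
cl∖int = {red,green}

int(A) = ∅
cl(A)  = {red,green}
∂A     = {red,green}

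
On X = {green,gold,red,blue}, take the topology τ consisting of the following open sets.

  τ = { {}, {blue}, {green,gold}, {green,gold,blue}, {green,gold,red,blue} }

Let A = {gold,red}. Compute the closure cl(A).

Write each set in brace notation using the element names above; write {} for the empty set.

cl via duality: int({green,blue}) = {blue}, so X∖{blue} = {green,gold,red}

{green,gold,red}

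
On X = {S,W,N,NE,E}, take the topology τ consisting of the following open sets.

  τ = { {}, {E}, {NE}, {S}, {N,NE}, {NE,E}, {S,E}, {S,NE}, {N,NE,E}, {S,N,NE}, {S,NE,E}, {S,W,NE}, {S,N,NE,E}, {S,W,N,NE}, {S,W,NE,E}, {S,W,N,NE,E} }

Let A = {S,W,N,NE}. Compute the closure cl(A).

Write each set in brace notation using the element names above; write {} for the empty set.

closure: X∖int(X∖A) = X∖{E} = {S,W,N,NE}

{S,W,N,NE}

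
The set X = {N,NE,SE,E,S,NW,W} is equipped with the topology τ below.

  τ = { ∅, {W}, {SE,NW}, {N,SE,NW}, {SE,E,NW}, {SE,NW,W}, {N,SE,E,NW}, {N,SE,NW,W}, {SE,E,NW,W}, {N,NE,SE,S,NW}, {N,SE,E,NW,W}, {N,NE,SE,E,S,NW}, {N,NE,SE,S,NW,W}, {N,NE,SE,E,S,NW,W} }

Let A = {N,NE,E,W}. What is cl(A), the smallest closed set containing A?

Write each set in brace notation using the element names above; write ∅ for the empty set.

{N,NE,E,S,W}

cl via duality: int({SE,S,NW}) = {SE,NW}, so X∖{SE,NW} = {N,NE,E,S,W}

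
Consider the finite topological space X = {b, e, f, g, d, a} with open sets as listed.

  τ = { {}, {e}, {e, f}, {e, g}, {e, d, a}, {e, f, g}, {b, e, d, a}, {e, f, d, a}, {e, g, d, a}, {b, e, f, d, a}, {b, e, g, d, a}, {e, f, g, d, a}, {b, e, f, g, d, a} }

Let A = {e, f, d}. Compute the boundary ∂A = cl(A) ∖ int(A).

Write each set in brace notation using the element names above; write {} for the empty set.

interior: largest open inside A is {e, f} (from {}, {e}, {e, f})
cl via duality: int({b, g, a}) = {}, so X∖{} = {b, e, f, g, d, a}
cl∖int = {b, g, d, a}

{b, g, d, a}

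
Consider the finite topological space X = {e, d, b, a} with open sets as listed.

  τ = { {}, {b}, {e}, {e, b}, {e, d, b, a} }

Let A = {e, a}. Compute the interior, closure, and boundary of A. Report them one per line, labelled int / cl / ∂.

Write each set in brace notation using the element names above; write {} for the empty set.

int(A) = {e}
cl(A)  = {e, d, a}
∂A     = {d, a}

U open, U⊆A: {}, {e}. int(A) = ⋃ = {e}
X∖A={d, b}, int(X∖A)={b}, hence cl(A)={e, d, a}
∂A: remove int from cl → {d, a}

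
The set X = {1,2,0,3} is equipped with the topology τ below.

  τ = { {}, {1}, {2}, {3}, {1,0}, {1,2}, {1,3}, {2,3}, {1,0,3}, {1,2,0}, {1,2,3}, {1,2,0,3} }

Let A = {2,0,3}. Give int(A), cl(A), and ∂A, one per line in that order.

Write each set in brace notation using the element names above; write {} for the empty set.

int(A) = {2,3}
cl(A)  = {2,0,3}
∂A     = {0}

interior: largest open inside A is {2,3} (from {}, {2}, {3}, {2,3})
cl via duality: int({1}) = {1}, so X∖{1} = {2,0,3}
cl∖int = {0}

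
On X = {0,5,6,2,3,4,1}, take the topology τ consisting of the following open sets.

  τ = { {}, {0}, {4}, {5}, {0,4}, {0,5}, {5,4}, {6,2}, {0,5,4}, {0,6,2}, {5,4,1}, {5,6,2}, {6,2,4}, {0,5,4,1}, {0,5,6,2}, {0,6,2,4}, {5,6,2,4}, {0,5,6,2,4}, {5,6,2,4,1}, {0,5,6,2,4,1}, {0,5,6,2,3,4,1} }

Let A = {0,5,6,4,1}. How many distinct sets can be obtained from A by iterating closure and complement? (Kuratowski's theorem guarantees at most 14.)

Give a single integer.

8

X∖A={2,3}, int(X∖A)={}, hence cl(A)={0,5,6,2,3,4,1}
Orbit (k=closure, c=complement):
  1. A     = {0,5,6,4,1}
  2. kA    = {0,5,6,2,3,4,1}
  3. cA    = {2,3}
  4. ckA   = {}
  5. kcA   = {6,2,3}
  6. ckcA  = {0,5,4,1}
  7. kckcA = {0,5,3,4,1}
  8. ckckcA = {6,2}
(closed under both — stop)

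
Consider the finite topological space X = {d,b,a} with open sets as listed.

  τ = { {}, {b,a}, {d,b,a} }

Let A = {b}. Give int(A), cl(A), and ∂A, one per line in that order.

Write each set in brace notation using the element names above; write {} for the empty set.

int(A) = {}
cl(A)  = {d,b,a}
∂A     = {d,b,a}

U open, U⊆A: {}. int(A) = ⋃ = {}
X∖A={d,a}, int(X∖A)={}, hence cl(A)={d,b,a}
∂A: remove int from cl → {d,b,a}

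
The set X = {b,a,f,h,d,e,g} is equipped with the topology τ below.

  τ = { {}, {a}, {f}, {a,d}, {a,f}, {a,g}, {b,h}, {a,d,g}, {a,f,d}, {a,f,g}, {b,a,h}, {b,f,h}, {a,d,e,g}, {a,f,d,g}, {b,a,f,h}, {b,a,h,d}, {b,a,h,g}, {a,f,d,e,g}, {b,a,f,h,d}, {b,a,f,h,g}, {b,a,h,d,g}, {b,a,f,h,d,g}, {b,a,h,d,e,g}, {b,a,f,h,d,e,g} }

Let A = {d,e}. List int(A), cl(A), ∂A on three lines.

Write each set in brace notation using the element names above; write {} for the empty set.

int(A) = {}
cl(A)  = {d,e}
∂A     = {d,e}

opens ⊆ A: {}; union → int = {}
complement {b,a,f,h,g}; its interior {b,a,f,h,g}; cl(A) = X∖{b,a,f,h,g} = {d,e}
boundary = {d,e} ∖ {} = {d,e}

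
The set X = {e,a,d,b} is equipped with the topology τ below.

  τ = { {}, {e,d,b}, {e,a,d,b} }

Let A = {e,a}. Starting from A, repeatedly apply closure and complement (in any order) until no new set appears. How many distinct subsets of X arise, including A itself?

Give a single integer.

cl via duality: int({d,b}) = {}, so X∖{} = {e,a,d,b}
Write k for closure, c for complement:
  1. A     = {e,a}
  2. kA    = {e,a,d,b}
  3. cA    = {d,b}
  4. ckA   = {}
applying k or c yields no new set

4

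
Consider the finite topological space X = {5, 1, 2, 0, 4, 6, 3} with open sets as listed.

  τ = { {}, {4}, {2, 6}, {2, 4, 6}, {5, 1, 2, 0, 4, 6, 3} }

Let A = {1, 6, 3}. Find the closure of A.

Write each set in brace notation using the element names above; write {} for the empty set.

{5, 1, 2, 0, 6, 3}

closure: X∖int(X∖A) = X∖{4} = {5, 1, 2, 0, 6, 3}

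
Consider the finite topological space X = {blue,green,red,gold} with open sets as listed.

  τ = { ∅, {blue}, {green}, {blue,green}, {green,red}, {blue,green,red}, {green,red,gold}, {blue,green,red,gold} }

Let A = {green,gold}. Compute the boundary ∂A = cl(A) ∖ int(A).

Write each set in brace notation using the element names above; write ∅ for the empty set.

open subsets of A: ∅, {green}; so int(A) = {green}
closure: X∖int(X∖A) = X∖{blue} = {green,red,gold}
∂A = {green,red,gold} minus {green} = {red,gold}

{red,gold}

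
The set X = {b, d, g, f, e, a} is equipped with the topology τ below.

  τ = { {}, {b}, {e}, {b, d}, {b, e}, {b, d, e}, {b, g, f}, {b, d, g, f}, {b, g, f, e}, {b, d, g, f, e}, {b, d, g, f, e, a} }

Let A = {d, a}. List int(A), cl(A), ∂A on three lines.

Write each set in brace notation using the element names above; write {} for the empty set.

U open, U⊆A: {}. int(A) = ⋃ = {}
X∖A={b, g, f, e}, int(X∖A)={b, g, f, e}, hence cl(A)={d, a}
∂A: remove int from cl → {d, a}

int(A) = {}
cl(A)  = {d, a}
∂A     = {d, a}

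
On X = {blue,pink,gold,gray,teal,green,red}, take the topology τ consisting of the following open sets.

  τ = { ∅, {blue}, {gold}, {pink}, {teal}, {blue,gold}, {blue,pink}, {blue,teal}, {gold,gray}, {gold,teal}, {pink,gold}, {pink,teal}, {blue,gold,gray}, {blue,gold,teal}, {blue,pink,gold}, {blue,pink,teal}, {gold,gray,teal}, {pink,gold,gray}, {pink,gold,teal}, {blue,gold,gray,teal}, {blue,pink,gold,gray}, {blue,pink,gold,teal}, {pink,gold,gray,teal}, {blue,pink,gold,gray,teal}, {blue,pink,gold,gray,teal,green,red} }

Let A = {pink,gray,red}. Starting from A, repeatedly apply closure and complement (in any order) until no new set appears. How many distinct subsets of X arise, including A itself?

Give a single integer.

cl via duality: int({blue,gold,teal,green}) = {blue,gold,teal}, so X∖{blue,gold,teal} = {pink,gray,green,red}
Write k for closure, c for complement:
  1. A     = {pink,gray,red}
  2. kA    = {pink,gray,green,red}
  3. cA    = {blue,gold,teal,green}
  4. ckA   = {blue,gold,teal}
  5. kcA   = {blue,gold,gray,teal,green,red}
  6. ckcA  = {pink}
  7. kckcA = {pink,green,red}
  8. ckckcA = {blue,gold,gray,teal}
applying k or c yields no new set

8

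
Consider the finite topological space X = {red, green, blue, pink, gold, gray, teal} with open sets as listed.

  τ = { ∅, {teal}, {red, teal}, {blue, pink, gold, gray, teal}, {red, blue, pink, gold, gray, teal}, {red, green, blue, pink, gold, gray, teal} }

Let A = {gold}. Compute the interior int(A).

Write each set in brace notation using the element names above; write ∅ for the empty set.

opens ⊆ A: ∅; union → int = ∅

∅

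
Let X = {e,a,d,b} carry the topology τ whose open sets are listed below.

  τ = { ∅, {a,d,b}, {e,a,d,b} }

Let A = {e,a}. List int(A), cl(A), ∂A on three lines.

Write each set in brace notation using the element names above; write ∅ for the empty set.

opens ⊆ A: ∅; union → int = ∅
complement {d,b}; its interior ∅; cl(A) = X∖∅ = {e,a,d,b}
boundary = {e,a,d,b} ∖ ∅ = {e,a,d,b}

int(A) = ∅
cl(A)  = {e,a,d,b}
∂A     = {e,a,d,b}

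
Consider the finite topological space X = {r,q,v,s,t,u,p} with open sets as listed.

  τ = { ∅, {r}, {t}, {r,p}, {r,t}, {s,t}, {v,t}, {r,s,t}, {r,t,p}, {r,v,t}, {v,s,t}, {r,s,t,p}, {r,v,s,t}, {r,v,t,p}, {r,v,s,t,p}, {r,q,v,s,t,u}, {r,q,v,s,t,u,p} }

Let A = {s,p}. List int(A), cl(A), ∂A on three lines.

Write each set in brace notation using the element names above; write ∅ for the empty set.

int(A) = ∅
cl(A)  = {q,s,u,p}
∂A     = {q,s,u,p}

open subsets of A: ∅; so int(A) = ∅
closure: X∖int(X∖A) = X∖{r,v,t} = {q,s,u,p}
∂A = {q,s,u,p} minus ∅ = {q,s,u,p}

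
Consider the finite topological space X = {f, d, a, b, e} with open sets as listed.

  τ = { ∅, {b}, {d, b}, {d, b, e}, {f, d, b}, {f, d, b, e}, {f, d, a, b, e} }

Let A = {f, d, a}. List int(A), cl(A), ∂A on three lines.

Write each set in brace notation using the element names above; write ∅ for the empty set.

int(A) = ∅
cl(A)  = {f, d, a, e}
∂A     = {f, d, a, e}

interior: largest open inside A is ∅ (from ∅)
cl via duality: int({b, e}) = {b}, so X∖{b} = {f, d, a, e}
cl∖int = {f, d, a, e}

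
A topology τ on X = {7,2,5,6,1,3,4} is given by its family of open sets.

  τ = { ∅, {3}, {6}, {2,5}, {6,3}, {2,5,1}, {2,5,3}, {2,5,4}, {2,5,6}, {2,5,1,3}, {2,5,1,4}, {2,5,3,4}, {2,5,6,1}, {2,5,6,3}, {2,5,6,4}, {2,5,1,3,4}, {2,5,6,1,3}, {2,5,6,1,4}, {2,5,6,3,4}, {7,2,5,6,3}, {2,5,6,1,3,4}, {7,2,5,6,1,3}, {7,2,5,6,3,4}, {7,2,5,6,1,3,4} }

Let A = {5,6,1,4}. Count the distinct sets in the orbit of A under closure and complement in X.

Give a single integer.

closure: X∖int(X∖A) = X∖{3} = {7,2,5,6,1,4}
Let k=closure and c=complement:
  1. A     = {5,6,1,4}
  2. kA    = {7,2,5,6,1,4}
  3. cA    = {7,2,3}
  4. ckA   = {3}
  5. kcA   = {7,2,5,1,3,4}
  6. kckA  = {7,3}
  7. ckcA  = {6}
  8. ckckA = {2,5,6,1,4}
  9. kckcA = {7,6}
  10. ckckcA = {2,5,1,3,4}
— saturated at 10

10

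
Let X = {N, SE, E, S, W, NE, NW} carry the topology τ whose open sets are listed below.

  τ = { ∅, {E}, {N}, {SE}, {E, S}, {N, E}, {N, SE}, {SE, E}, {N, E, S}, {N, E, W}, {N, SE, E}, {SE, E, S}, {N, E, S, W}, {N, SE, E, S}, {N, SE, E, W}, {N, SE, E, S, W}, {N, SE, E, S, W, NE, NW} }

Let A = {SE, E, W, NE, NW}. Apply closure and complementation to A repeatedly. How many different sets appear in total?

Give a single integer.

cl via duality: int({N, S}) = {N}, so X∖{N} = {SE, E, S, W, NE, NW}
Write k for closure, c for complement:
  1. A     = {SE, E, W, NE, NW}
  2. kA    = {SE, E, S, W, NE, NW}
  3. cA    = {N, S}
  4. ckA   = {N}
  5. kcA   = {N, S, W, NE, NW}
  6. kckA  = {N, W, NE, NW}
  7. ckcA  = {SE, E}
  8. ckckA = {SE, E, S}
applying k or c yields no new set

8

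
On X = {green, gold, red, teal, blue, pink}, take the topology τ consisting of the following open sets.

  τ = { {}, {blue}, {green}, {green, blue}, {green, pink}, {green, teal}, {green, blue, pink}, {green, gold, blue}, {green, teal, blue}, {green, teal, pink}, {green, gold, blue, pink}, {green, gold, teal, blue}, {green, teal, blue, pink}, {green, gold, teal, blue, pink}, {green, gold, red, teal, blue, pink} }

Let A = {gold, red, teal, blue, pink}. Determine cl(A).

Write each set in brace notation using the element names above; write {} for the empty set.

cl via duality: int({green}) = {green}, so X∖{green} = {gold, red, teal, blue, pink}

{gold, red, teal, blue, pink}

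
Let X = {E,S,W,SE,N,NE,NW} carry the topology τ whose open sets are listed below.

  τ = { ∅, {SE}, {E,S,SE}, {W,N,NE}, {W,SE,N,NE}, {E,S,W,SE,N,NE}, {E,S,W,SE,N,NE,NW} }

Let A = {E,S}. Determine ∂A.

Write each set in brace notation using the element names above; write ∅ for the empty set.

opens ⊆ A: ∅; union → int = ∅
complement {W,SE,N,NE,NW}; its interior {W,SE,N,NE}; cl(A) = X∖{W,SE,N,NE} = {E,S,NW}
boundary = {E,S,NW} ∖ ∅ = {E,S,NW}

{E,S,NW}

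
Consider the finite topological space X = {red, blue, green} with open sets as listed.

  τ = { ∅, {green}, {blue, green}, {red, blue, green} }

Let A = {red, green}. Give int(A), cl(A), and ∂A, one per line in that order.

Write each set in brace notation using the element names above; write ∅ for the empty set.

int(A) = {green}
cl(A)  = {red, blue, green}
∂A     = {red, blue}

open subsets of A: ∅, {green}; so int(A) = {green}
closure: X∖int(X∖A) = X∖∅ = {red, blue, green}
∂A = {red, blue, green} minus {green} = {red, blue}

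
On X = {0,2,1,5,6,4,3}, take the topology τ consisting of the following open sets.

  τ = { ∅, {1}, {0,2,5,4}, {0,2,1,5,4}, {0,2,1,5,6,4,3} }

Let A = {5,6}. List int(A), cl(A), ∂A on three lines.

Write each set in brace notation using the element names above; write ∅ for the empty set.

int(A) = ∅
cl(A)  = {0,2,5,6,4,3}
∂A     = {0,2,5,6,4,3}

U open, U⊆A: ∅. int(A) = ⋃ = ∅
X∖A={0,2,1,4,3}, int(X∖A)={1}, hence cl(A)={0,2,5,6,4,3}
∂A: remove int from cl → {0,2,5,6,4,3}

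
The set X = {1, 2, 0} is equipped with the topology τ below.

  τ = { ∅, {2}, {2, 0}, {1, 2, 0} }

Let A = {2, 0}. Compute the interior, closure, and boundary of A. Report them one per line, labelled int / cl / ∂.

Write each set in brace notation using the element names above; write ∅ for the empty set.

interior: largest open inside A is {2, 0} (from ∅, {2}, {2, 0})
cl via duality: int({1}) = ∅, so X∖∅ = {1, 2, 0}
cl∖int = {1}

int(A) = {2, 0}
cl(A)  = {1, 2, 0}
∂A     = {1}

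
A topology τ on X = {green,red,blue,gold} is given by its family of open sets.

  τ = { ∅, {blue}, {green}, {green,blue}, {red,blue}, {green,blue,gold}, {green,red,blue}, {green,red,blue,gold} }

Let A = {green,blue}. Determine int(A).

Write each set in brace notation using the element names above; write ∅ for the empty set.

{green,blue}

interior: largest open inside A is {green,blue} (from ∅, {green}, {blue}, {green,blue})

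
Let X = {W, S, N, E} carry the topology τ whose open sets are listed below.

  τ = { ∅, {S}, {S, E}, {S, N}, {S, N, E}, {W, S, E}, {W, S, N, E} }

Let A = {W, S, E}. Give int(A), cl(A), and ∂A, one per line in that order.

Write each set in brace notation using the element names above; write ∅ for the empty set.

int(A) = {W, S, E}
cl(A)  = {W, S, N, E}
∂A     = {N}

opens ⊆ A: ∅, {S}, {S, E}, {W, S, E}; union → int = {W, S, E}
complement {N}; its interior ∅; cl(A) = X∖∅ = {W, S, N, E}
boundary = {W, S, N, E} ∖ {W, S, E} = {N}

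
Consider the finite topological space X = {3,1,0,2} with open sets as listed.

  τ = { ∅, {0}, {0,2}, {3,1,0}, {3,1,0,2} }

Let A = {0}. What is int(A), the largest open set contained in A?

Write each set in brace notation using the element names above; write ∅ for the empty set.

interior: largest open inside A is {0} (from ∅, {0})

{0}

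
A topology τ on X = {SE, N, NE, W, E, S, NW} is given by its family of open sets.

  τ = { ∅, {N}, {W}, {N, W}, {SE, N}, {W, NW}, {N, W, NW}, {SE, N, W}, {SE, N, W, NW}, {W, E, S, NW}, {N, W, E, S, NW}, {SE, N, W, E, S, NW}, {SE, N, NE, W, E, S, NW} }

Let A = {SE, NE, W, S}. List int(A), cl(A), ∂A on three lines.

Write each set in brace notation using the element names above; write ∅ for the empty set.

int(A) = {W}
cl(A)  = {SE, NE, W, E, S, NW}
∂A     = {SE, NE, E, S, NW}

opens ⊆ A: ∅, {W}; union → int = {W}
complement {N, E, NW}; its interior {N}; cl(A) = X∖{N} = {SE, NE, W, E, S, NW}
boundary = {SE, NE, W, E, S, NW} ∖ {W} = {SE, NE, E, S, NW}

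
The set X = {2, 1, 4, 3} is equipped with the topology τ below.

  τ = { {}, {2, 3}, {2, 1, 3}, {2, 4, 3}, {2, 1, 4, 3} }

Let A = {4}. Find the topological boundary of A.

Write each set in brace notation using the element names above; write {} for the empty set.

opens ⊆ A: {}; union → int = {}
complement {2, 1, 3}; its interior {2, 1, 3}; cl(A) = X∖{2, 1, 3} = {4}
boundary = {4} ∖ {} = {4}

{4}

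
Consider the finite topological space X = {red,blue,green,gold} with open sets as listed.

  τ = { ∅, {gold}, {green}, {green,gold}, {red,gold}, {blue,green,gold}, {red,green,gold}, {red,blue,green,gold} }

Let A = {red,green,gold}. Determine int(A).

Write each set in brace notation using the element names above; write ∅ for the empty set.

{red,green,gold}

open subsets of A: ∅, {gold}, {green}, {green,gold}, {red,gold}, {red,green,gold}; so int(A) = {red,green,gold}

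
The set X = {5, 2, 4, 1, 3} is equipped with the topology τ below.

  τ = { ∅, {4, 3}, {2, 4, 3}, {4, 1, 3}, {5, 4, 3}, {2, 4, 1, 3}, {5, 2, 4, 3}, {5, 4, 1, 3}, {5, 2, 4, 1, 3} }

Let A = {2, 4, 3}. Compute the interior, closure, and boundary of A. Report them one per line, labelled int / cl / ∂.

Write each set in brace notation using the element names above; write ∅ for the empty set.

int(A) = {2, 4, 3}
cl(A)  = {5, 2, 4, 1, 3}
∂A     = {5, 1}

opens ⊆ A: ∅, {4, 3}, {2, 4, 3}; union → int = {2, 4, 3}
complement {5, 1}; its interior ∅; cl(A) = X∖∅ = {5, 2, 4, 1, 3}
boundary = {5, 2, 4, 1, 3} ∖ {2, 4, 3} = {5, 1}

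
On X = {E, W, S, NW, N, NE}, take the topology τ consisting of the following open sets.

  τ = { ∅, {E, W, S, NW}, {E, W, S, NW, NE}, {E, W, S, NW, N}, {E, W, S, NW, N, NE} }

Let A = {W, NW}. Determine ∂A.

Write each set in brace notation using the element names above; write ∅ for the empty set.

{E, W, S, NW, N, NE}

interior: largest open inside A is ∅ (from ∅)
cl via duality: int({E, S, N, NE}) = ∅, so X∖∅ = {E, W, S, NW, N, NE}
cl∖int = {E, W, S, NW, N, NE}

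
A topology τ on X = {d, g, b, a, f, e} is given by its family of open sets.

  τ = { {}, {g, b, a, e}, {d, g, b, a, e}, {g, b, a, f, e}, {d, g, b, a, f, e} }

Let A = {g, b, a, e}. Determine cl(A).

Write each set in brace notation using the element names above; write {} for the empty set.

{d, g, b, a, f, e}

closure: X∖int(X∖A) = X∖{} = {d, g, b, a, f, e}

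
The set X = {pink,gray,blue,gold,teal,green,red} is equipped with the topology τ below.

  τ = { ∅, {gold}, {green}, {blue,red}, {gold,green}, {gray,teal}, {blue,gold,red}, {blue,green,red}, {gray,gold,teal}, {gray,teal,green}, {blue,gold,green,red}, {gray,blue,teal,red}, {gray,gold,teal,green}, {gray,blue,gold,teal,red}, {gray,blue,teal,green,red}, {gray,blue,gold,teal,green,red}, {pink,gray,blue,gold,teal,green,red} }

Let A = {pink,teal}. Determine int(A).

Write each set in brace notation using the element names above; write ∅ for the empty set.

∅

U open, U⊆A: ∅. int(A) = ⋃ = ∅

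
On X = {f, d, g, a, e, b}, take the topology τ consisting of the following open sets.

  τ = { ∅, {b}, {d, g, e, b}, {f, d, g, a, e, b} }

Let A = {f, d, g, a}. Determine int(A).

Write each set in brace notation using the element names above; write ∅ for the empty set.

interior: largest open inside A is ∅ (from ∅)

∅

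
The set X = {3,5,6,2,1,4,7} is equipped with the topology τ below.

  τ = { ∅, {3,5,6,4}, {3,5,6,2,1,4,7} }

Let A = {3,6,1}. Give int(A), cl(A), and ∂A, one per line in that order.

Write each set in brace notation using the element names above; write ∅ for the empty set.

U open, U⊆A: ∅. int(A) = ⋃ = ∅
X∖A={5,2,4,7}, int(X∖A)=∅, hence cl(A)={3,5,6,2,1,4,7}
∂A: remove int from cl → {3,5,6,2,1,4,7}

int(A) = ∅
cl(A)  = {3,5,6,2,1,4,7}
∂A     = {3,5,6,2,1,4,7}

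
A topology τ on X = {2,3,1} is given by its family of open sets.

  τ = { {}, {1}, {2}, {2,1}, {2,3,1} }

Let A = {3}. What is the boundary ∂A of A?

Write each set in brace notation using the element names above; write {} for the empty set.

{3}

U open, U⊆A: {}. int(A) = ⋃ = {}
X∖A={2,1}, int(X∖A)={2,1}, hence cl(A)={3}
∂A: remove int from cl → {3}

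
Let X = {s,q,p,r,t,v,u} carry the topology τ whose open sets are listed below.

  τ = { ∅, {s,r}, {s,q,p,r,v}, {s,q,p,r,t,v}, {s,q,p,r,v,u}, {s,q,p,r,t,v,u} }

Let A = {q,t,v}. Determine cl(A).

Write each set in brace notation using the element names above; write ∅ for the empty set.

{q,p,t,v,u}

closure: X∖int(X∖A) = X∖{s,r} = {q,p,t,v,u}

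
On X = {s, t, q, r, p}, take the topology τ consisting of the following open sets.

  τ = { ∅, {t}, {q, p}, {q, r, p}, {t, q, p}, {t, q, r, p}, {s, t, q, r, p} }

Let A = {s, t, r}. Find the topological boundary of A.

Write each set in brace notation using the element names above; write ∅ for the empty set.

{s, r}

interior: largest open inside A is {t} (from ∅, {t})
cl via duality: int({q, p}) = {q, p}, so X∖{q, p} = {s, t, r}
cl∖int = {s, r}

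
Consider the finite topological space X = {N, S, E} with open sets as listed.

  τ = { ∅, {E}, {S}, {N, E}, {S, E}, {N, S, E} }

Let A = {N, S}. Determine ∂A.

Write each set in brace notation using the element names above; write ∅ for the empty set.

{N}

opens ⊆ A: ∅, {S}; union → int = {S}
complement {E}; its interior {E}; cl(A) = X∖{E} = {N, S}
boundary = {N, S} ∖ {S} = {N}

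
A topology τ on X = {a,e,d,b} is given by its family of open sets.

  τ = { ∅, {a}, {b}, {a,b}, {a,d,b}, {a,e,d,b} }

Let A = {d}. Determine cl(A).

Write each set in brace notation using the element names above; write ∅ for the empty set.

cl via duality: int({a,e,b}) = {a,b}, so X∖{a,b} = {e,d}

{e,d}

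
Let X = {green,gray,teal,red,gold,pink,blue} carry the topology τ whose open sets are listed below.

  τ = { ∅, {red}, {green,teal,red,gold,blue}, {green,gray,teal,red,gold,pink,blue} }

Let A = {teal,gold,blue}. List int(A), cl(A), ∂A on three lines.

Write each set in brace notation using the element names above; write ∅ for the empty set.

int(A) = ∅
cl(A)  = {green,gray,teal,gold,pink,blue}
∂A     = {green,gray,teal,gold,pink,blue}

U open, U⊆A: ∅. int(A) = ⋃ = ∅
X∖A={green,gray,red,pink}, int(X∖A)={red}, hence cl(A)={green,gray,teal,gold,pink,blue}
∂A: remove int from cl → {green,gray,teal,gold,pink,blue}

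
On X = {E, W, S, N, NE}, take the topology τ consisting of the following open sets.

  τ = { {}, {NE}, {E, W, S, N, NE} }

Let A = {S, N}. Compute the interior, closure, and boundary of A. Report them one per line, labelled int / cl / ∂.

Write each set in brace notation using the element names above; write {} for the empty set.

open subsets of A: {}; so int(A) = {}
closure: X∖int(X∖A) = X∖{NE} = {E, W, S, N}
∂A = {E, W, S, N} minus {} = {E, W, S, N}

int(A) = {}
cl(A)  = {E, W, S, N}
∂A     = {E, W, S, N}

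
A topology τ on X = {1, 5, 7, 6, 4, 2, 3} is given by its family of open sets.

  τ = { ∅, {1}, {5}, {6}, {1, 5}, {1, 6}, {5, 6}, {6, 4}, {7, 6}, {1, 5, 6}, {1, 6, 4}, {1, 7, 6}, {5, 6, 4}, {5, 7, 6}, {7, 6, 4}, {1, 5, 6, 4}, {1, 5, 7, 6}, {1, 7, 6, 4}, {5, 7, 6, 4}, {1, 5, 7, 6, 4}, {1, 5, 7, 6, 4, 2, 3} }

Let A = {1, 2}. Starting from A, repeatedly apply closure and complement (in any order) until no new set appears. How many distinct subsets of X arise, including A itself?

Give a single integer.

6

cl via duality: int({5, 7, 6, 4, 3}) = {5, 7, 6, 4}, so X∖{5, 7, 6, 4} = {1, 2, 3}
Write k for closure, c for complement:
  1. A     = {1, 2}
  2. kA    = {1, 2, 3}
  3. cA    = {5, 7, 6, 4, 3}
  4. ckA   = {5, 7, 6, 4}
  5. kcA   = {5, 7, 6, 4, 2, 3}
  6. ckcA  = {1}
applying k or c yields no new set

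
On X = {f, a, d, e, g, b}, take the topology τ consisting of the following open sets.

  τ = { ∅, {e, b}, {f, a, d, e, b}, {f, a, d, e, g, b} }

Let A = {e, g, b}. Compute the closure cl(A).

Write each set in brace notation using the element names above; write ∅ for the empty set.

{f, a, d, e, g, b}

closure: X∖int(X∖A) = X∖∅ = {f, a, d, e, g, b}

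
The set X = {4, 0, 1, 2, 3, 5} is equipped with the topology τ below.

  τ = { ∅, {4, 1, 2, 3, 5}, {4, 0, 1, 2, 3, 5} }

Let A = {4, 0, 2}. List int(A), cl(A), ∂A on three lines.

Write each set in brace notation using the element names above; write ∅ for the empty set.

int(A) = ∅
cl(A)  = {4, 0, 1, 2, 3, 5}
∂A     = {4, 0, 1, 2, 3, 5}

interior: largest open inside A is ∅ (from ∅)
cl via duality: int({1, 3, 5}) = ∅, so X∖∅ = {4, 0, 1, 2, 3, 5}
cl∖int = {4, 0, 1, 2, 3, 5}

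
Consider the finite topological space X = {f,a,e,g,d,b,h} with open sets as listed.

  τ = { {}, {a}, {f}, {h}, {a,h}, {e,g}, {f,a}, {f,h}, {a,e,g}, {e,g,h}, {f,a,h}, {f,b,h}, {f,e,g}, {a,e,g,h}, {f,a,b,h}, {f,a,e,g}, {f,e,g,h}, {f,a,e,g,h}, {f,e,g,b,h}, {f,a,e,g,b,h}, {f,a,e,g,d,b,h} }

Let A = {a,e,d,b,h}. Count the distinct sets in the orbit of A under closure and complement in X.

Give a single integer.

10

closure: X∖int(X∖A) = X∖{f} = {a,e,g,d,b,h}
Let k=closure and c=complement:
  1. A     = {a,e,d,b,h}
  2. kA    = {a,e,g,d,b,h}
  3. cA    = {f,g}
  4. ckA   = {f}
  5. kcA   = {f,e,g,d,b}
  6. kckA  = {f,d,b}
  7. ckcA  = {a,h}
  8. ckckA = {a,e,g,h}
  9. kckcA = {a,d,b,h}
  10. ckckcA = {f,e,g}
— saturated at 10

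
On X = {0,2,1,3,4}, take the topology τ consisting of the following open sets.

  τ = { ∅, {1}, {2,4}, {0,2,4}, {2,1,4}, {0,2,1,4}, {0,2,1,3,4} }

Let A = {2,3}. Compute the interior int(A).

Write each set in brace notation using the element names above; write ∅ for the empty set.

opens ⊆ A: ∅; union → int = ∅

∅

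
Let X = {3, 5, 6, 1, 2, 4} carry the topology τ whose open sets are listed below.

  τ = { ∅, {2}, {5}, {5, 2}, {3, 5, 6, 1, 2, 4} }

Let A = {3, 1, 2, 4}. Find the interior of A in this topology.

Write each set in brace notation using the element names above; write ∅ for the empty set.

U open, U⊆A: ∅, {2}. int(A) = ⋃ = {2}

{2}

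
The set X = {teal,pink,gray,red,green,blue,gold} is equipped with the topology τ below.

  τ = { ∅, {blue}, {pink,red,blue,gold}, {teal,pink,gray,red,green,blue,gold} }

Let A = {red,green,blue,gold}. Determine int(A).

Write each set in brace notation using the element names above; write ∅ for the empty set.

{blue}

opens ⊆ A: ∅, {blue}; union → int = {blue}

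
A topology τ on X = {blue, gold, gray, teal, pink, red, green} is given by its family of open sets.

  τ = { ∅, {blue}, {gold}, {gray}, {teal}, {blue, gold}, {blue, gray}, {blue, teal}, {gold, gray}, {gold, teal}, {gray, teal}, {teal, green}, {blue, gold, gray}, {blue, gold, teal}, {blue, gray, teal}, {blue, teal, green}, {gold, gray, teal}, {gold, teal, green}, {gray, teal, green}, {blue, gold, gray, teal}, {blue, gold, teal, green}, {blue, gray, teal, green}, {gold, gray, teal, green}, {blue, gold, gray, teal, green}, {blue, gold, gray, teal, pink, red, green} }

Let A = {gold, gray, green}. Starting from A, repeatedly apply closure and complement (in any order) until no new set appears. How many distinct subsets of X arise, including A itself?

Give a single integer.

8

cl via duality: int({blue, teal, pink, red}) = {blue, teal}, so X∖{blue, teal} = {gold, gray, pink, red, green}
Write k for closure, c for complement:
  1. A     = {gold, gray, green}
  2. kA    = {gold, gray, pink, red, green}
  3. cA    = {blue, teal, pink, red}
  4. ckA   = {blue, teal}
  5. kcA   = {blue, teal, pink, red, green}
  6. ckcA  = {gold, gray}
  7. kckcA = {gold, gray, pink, red}
  8. ckckcA = {blue, teal, green}
applying k or c yields no new set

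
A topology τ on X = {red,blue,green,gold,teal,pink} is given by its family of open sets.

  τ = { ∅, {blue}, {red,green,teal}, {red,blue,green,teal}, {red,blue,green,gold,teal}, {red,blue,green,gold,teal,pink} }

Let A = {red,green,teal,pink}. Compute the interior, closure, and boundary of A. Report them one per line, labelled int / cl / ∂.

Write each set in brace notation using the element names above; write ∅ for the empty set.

int(A) = {red,green,teal}
cl(A)  = {red,green,gold,teal,pink}
∂A     = {gold,pink}

interior: largest open inside A is {red,green,teal} (from ∅, {red,green,teal})
cl via duality: int({blue,gold}) = {blue}, so X∖{blue} = {red,green,gold,teal,pink}
cl∖int = {gold,pink}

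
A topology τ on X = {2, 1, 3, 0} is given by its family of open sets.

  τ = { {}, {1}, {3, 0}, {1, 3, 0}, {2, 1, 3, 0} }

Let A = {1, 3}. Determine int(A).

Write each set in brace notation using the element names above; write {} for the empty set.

{1}

opens ⊆ A: {}, {1}; union → int = {1}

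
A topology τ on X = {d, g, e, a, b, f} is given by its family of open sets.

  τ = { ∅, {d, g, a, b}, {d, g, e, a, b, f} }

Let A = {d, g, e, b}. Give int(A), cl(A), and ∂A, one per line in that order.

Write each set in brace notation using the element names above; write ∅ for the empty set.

open subsets of A: ∅; so int(A) = ∅
closure: X∖int(X∖A) = X∖∅ = {d, g, e, a, b, f}
∂A = {d, g, e, a, b, f} minus ∅ = {d, g, e, a, b, f}

int(A) = ∅
cl(A)  = {d, g, e, a, b, f}
∂A     = {d, g, e, a, b, f}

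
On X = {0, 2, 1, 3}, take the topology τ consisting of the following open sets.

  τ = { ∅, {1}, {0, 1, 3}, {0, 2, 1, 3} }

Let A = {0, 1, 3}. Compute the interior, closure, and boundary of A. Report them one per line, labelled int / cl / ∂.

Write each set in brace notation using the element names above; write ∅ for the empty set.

opens ⊆ A: ∅, {1}, {0, 1, 3}; union → int = {0, 1, 3}
complement {2}; its interior ∅; cl(A) = X∖∅ = {0, 2, 1, 3}
boundary = {0, 2, 1, 3} ∖ {0, 1, 3} = {2}

int(A) = {0, 1, 3}
cl(A)  = {0, 2, 1, 3}
∂A     = {2}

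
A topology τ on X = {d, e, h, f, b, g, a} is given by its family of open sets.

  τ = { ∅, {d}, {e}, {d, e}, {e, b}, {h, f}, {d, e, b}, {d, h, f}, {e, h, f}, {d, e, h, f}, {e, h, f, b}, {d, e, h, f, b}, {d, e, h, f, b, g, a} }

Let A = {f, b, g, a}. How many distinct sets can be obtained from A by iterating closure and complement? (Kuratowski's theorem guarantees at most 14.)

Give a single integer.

10

complement {d, e, h}; its interior {d, e}; cl(A) = X∖{d, e} = {h, f, b, g, a}
With k = closure, c = complement:
  1. A     = {f, b, g, a}
  2. kA    = {h, f, b, g, a}
  3. cA    = {d, e, h}
  4. ckA   = {d, e}
  5. kcA   = {d, e, h, f, b, g, a}
  6. kckA  = {d, e, b, g, a}
  7. ckcA  = ∅
  8. ckckA = {h, f}
  9. kckckA = {h, f, g, a}
  10. ckckckA = {d, e, b}
k, c of each give nothing new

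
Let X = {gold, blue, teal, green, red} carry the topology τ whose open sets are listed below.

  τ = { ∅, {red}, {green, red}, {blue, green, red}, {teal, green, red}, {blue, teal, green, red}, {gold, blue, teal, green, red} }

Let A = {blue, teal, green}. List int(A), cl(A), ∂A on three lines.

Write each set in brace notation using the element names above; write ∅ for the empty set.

open subsets of A: ∅; so int(A) = ∅
closure: X∖int(X∖A) = X∖{red} = {gold, blue, teal, green}
∂A = {gold, blue, teal, green} minus ∅ = {gold, blue, teal, green}

int(A) = ∅
cl(A)  = {gold, blue, teal, green}
∂A     = {gold, blue, teal, green}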